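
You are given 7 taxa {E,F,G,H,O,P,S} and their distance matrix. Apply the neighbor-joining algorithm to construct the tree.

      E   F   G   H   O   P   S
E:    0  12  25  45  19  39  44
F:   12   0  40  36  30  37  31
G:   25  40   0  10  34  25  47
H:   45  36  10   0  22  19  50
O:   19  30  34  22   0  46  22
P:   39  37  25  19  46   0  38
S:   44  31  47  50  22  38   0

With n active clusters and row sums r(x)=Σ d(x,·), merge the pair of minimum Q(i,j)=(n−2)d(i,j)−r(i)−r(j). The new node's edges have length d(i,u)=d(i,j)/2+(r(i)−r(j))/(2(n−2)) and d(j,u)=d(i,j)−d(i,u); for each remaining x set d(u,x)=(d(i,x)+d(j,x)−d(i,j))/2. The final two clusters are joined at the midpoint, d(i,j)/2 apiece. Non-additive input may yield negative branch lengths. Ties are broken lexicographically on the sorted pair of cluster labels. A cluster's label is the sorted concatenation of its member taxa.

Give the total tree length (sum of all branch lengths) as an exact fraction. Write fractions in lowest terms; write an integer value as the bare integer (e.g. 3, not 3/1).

1395/16

step 1: merge (G,H) at d=10, Q=-313; branch lengths G→49/10, H→51/10; new cluster GH
  updated: d(E,GH)=30, d(F,GH)=33, d(GH,O)=23, d(GH,P)=17, d(GH,S)=87/2
step 2: merge (GH,P) at d=17, Q=-511/2; branch lengths GH→75/16, P→197/16; new cluster GHP
  updated: d(E,GHP)=26, d(F,GHP)=53/2, d(GHP,O)=26, d(GHP,S)=129/4
step 3: merge (E,F) at d=12, Q=-329/2; branch lengths E→25/4, F→23/4; new cluster EF
  updated: d(EF,GHP)=81/4, d(EF,O)=37/2, d(EF,S)=63/2
step 4: merge (EF,GHP) at d=81/4, Q=-433/4; branch lengths EF→129/16, GHP→195/16; new cluster EFGHP
  updated: d(EFGHP,O)=97/8, d(EFGHP,S)=87/4
step 5: merge (EFGHP,O) at d=97/8, Q=-447/8; branch lengths EFGHP→95/16, O→99/16; new cluster EFGHOP
  updated: d(EFGHOP,S)=253/16
step 6: merge (EFGHOP,S) at d=253/16; branch lengths EFGHOP→253/32, S→253/32; new cluster EFGHOPS
final tree: ((((E:25/4,F:23/4):129/16,((G:49/10,H:51/10):75/16,P:197/16):195/16):95/16,O:99/16):253/32,S:253/32)
total length: 1395/16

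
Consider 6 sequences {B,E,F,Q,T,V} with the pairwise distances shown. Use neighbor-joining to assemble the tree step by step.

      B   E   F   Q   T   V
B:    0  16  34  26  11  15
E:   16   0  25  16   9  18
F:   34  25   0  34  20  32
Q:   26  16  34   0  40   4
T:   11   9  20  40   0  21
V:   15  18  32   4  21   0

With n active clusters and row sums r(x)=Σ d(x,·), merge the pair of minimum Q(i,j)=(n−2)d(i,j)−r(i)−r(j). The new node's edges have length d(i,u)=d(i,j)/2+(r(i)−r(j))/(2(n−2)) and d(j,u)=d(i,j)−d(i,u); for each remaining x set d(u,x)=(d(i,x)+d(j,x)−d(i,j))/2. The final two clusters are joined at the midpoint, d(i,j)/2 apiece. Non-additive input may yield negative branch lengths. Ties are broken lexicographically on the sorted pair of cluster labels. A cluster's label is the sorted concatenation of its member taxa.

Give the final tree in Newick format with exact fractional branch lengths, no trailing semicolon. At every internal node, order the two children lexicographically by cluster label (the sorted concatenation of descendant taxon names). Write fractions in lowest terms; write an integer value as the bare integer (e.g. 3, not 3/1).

(((B:123/16,(Q:23/4,V:-7/4):173/16):49/16,E:51/16):61/32,(F:203/12,T:37/12):61/32)

1. join Q+V (d=4, Q=-194) ⇒ QV; edges |Q|=23/4, |V|=-7/4
  updated: d(B,QV)=37/2, d(E,QV)=15, d(F,QV)=31, d(QV,T)=57/2
2. join F+T (d=20, Q=-237/2) ⇒ FT; edges |F|=203/12, |T|=37/12
  updated: d(B,FT)=25/2, d(E,FT)=7, d(FT,QV)=79/4
3. join B+QV (d=37/2, Q=-253/4) ⇒ BQV; edges |B|=123/16, |QV|=173/16
  updated: d(BQV,E)=25/4, d(BQV,FT)=55/8
4. join BQV+E (d=25/4, Q=-161/8) ⇒ BEQV; edges |BQV|=49/16, |E|=51/16
  updated: d(BEQV,FT)=61/16
5. join BEQV+FT (d=61/16) ⇒ BEFQTV; edges |BEQV|=61/32, |FT|=61/32
final tree: (((B:123/16,(Q:23/4,V:-7/4):173/16):49/16,E:51/16):61/32,(F:203/12,T:37/12):61/32)
total length: 841/16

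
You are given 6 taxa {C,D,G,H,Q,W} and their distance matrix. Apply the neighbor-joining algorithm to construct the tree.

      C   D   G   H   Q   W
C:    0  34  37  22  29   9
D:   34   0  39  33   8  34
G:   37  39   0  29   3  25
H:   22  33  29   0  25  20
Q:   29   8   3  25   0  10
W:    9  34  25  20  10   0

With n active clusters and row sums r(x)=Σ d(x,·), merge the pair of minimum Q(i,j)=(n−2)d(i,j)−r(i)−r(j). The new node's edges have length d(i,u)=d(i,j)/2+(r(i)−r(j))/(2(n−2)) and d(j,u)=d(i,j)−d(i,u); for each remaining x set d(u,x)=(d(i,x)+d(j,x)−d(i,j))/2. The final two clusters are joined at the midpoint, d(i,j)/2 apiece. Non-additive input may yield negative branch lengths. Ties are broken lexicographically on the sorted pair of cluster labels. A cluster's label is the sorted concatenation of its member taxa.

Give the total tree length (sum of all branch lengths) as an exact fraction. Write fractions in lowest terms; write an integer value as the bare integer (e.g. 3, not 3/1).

1. join G+Q (d=3, Q=-196) ⇒ GQ; edges |G|=35/4, |Q|=-23/4
  updated: d(C,GQ)=63/2, d(D,GQ)=22, d(GQ,H)=51/2, d(GQ,W)=16
2. join D+GQ (d=22, Q=-152) ⇒ DGQ; edges |D|=47/3, |GQ|=19/3
  updated: d(C,DGQ)=87/4, d(DGQ,H)=73/4, d(DGQ,W)=14
3. join C+W (d=9, Q=-311/4) ⇒ CW; edges |C|=111/16, |W|=33/16
  updated: d(CW,DGQ)=107/8, d(CW,H)=33/2
4. join CW+DGQ (d=107/8, Q=-385/8) ⇒ CDGQW; edges |CW|=93/16, |DGQ|=121/16
  updated: d(CDGQW,H)=171/16
5. join CDGQW+H (d=171/16) ⇒ CDGHQW; edges |CDGQW|=171/32, |H|=171/32
final tree: (((C:111/16,W:33/16):93/16,(D:47/3,(G:35/4,Q:-23/4):19/3):121/16):171/32,H:171/32)
total length: 929/16

929/16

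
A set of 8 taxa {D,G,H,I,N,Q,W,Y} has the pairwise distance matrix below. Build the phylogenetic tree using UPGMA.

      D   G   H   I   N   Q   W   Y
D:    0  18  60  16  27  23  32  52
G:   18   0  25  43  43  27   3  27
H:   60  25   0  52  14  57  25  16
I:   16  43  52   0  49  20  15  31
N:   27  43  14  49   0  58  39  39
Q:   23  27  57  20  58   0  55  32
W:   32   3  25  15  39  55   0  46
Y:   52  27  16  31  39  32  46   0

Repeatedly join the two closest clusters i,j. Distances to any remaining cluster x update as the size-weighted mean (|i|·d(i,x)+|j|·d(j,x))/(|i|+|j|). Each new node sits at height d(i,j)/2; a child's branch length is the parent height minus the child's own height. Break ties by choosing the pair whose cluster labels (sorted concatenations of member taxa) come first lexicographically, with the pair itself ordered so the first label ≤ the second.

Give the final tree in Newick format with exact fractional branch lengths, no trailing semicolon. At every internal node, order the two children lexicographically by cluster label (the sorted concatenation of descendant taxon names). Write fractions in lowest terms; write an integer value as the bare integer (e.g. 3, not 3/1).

1. join G+W (d=3) ⇒ GW; edges |G|=3/2, |W|=3/2
  updated: d(D,GW)=25, d(GW,H)=25, d(GW,I)=29, d(GW,N)=41, d(GW,Q)=41, d(GW,Y)=73/2
2. join H+N (d=14) ⇒ HN; edges |H|=7, |N|=7
  updated: d(D,HN)=87/2, d(GW,HN)=33, d(HN,I)=101/2, d(HN,Q)=115/2, d(HN,Y)=55/2
3. join D+I (d=16) ⇒ DI; edges |D|=8, |I|=8
  updated: d(DI,GW)=27, d(DI,HN)=47, d(DI,Q)=43/2, d(DI,Y)=83/2
4. join DI+Q (d=43/2) ⇒ DIQ; edges |DI|=11/4, |Q|=43/4
  updated: d(DIQ,GW)=95/3, d(DIQ,HN)=101/2, d(DIQ,Y)=115/3
5. join HN+Y (d=55/2) ⇒ HNY; edges |HN|=27/4, |Y|=55/4
  updated: d(DIQ,HNY)=418/9, d(GW,HNY)=205/6
6. join DIQ+GW (d=95/3) ⇒ DGIQW; edges |DIQ|=61/12, |GW|=43/3
  updated: d(DGIQW,HNY)=623/15
7. join DGIQW+HNY (d=623/15) ⇒ DGHINQWY; edges |DGIQW|=74/15, |HNY|=421/60
final tree: ((((D:8,I:8):11/4,Q:43/4):61/12,(G:3/2,W:3/2):43/3):74/15,((H:7,N:7):27/4,Y:55/4):421/60)
total length: 2951/30

((((D:8,I:8):11/4,Q:43/4):61/12,(G:3/2,W:3/2):43/3):74/15,((H:7,N:7):27/4,Y:55/4):421/60)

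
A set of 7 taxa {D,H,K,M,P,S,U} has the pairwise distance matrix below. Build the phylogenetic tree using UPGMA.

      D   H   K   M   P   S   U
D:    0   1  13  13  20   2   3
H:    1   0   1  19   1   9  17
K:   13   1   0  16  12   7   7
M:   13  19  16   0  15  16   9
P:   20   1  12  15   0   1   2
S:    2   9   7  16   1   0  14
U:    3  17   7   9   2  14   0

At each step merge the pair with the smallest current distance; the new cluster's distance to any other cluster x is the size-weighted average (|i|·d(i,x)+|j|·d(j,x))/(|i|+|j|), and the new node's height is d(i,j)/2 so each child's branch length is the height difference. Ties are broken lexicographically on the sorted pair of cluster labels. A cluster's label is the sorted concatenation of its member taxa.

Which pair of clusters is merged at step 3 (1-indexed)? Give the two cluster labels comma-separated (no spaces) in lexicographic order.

DH,K

step 1: merge (D,H) at d=1; branch lengths D→1/2, H→1/2; new cluster DH
  updated: d(DH,K)=7, d(DH,M)=16, d(DH,P)=21/2, d(DH,S)=11/2, d(DH,U)=10
step 2: merge (P,S) at d=1; branch lengths P→1/2, S→1/2; new cluster PS
  updated: d(DH,PS)=8, d(K,PS)=19/2, d(M,PS)=31/2, d(PS,U)=8
step 3: merge (DH,K) at d=7; branch lengths DH→3, K→7/2; new cluster DHK
  updated: d(DHK,M)=16, d(DHK,PS)=17/2, d(DHK,U)=9
step 4: merge (PS,U) at d=8; branch lengths PS→7/2, U→4; new cluster PSU
  updated: d(DHK,PSU)=26/3, d(M,PSU)=40/3
step 5: merge (DHK,PSU) at d=26/3; branch lengths DHK→5/6, PSU→1/3; new cluster DHKPSU
  updated: d(DHKPSU,M)=44/3
step 6: merge (DHKPSU,M) at d=44/3; branch lengths DHKPSU→3, M→22/3; new cluster DHKMPSU
final tree: ((((D:1/2,H:1/2):3,K:7/2):5/6,((P:1/2,S:1/2):7/2,U:4):1/3):3,M:22/3)
total length: 55/2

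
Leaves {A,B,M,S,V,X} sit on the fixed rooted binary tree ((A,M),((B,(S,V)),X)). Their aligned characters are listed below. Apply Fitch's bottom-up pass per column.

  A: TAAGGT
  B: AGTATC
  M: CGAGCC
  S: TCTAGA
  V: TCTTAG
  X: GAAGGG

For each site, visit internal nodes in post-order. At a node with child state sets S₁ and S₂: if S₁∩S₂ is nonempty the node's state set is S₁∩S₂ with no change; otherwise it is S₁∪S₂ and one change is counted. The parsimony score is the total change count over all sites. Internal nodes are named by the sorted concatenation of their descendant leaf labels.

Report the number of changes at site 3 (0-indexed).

[col 0] AM: children A:{T}, M:{C} ∪→ {C,T}; cost 1
[col 0] SV: children S:{T}, V:{T} ∩→ {T}; cost 0
[col 0] BSV: children B:{A}, SV:{T} ∪→ {A,T}; cost 1
[col 0] BSVX: children BSV:{A,T}, X:{G} ∪→ {A,G,T}; cost 1
[col 0] ABMSVX: children AM:{C,T}, BSVX:{A,G,T} ∩→ {T}; cost 0
[col 1] AM: children A:{A}, M:{G} ∪→ {A,G}; cost 1
[col 1] SV: children S:{C}, V:{C} ∩→ {C}; cost 0
[col 1] BSV: children B:{G}, SV:{C} ∪→ {C,G}; cost 1
[col 1] BSVX: children BSV:{C,G}, X:{A} ∪→ {A,C,G}; cost 1
[col 1] ABMSVX: children AM:{A,G}, BSVX:{A,C,G} ∩→ {A,G}; cost 0
[col 2] AM: children A:{A}, M:{A} ∩→ {A}; cost 0
[col 2] SV: children S:{T}, V:{T} ∩→ {T}; cost 0
[col 2] BSV: children B:{T}, SV:{T} ∩→ {T}; cost 0
[col 2] BSVX: children BSV:{T}, X:{A} ∪→ {A,T}; cost 1
[col 2] ABMSVX: children AM:{A}, BSVX:{A,T} ∩→ {A}; cost 0
[col 3] AM: children A:{G}, M:{G} ∩→ {G}; cost 0
[col 3] SV: children S:{A}, V:{T} ∪→ {A,T}; cost 1
[col 3] BSV: children B:{A}, SV:{A,T} ∩→ {A}; cost 0
[col 3] BSVX: children BSV:{A}, X:{G} ∪→ {A,G}; cost 1
[col 3] ABMSVX: children AM:{G}, BSVX:{A,G} ∩→ {G}; cost 0
[col 4] AM: children A:{G}, M:{C} ∪→ {C,G}; cost 1
[col 4] SV: children S:{G}, V:{A} ∪→ {A,G}; cost 1
[col 4] BSV: children B:{T}, SV:{A,G} ∪→ {A,G,T}; cost 1
[col 4] BSVX: children BSV:{A,G,T}, X:{G} ∩→ {G}; cost 0
[col 4] ABMSVX: children AM:{C,G}, BSVX:{G} ∩→ {G}; cost 0
[col 5] AM: children A:{T}, M:{C} ∪→ {C,T}; cost 1
[col 5] SV: children S:{A}, V:{G} ∪→ {A,G}; cost 1
[col 5] BSV: children B:{C}, SV:{A,G} ∪→ {A,C,G}; cost 1
[col 5] BSVX: children BSV:{A,C,G}, X:{G} ∩→ {G}; cost 0
[col 5] ABMSVX: children AM:{C,T}, BSVX:{G} ∪→ {C,G,T}; cost 1
per-site changes: [3, 3, 1, 2, 3, 4]; total = 16

2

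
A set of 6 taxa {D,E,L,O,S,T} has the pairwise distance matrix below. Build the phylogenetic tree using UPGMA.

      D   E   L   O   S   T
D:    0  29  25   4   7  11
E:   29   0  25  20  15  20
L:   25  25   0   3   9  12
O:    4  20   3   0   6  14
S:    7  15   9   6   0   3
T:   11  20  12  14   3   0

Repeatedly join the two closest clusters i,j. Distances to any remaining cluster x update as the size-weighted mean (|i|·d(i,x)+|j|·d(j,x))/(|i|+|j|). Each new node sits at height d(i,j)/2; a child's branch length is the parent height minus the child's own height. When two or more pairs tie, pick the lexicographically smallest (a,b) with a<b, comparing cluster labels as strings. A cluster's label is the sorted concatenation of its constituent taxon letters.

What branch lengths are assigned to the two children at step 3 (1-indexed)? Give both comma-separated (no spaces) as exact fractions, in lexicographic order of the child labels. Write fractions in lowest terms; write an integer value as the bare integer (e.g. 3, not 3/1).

9/2,3

1. join L+O (d=3) ⇒ LO; edges |L|=3/2, |O|=3/2
  updated: d(D,LO)=29/2, d(E,LO)=45/2, d(LO,S)=15/2, d(LO,T)=13
2. join S+T (d=3) ⇒ ST; edges |S|=3/2, |T|=3/2
  updated: d(D,ST)=9, d(E,ST)=35/2, d(LO,ST)=41/4
3. join D+ST (d=9) ⇒ DST; edges |D|=9/2, |ST|=3
  updated: d(DST,E)=64/3, d(DST,LO)=35/3
4. join DST+LO (d=35/3) ⇒ DLOST; edges |DST|=4/3, |LO|=13/3
  updated: d(DLOST,E)=109/5
5. join DLOST+E (d=109/5) ⇒ DELOST; edges |DLOST|=76/15, |E|=109/10
final tree: (((D:9/2,(S:3/2,T:3/2):3):4/3,(L:3/2,O:3/2):13/3):76/15,E:109/10)
total length: 527/15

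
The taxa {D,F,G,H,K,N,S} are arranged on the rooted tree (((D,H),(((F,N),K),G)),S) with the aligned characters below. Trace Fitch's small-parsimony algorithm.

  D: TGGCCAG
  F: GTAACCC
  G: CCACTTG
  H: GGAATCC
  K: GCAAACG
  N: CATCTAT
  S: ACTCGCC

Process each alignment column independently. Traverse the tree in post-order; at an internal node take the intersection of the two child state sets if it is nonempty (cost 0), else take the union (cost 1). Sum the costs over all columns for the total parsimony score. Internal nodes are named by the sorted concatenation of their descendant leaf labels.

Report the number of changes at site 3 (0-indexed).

[col 0] DH: children D:{T}, H:{G} ∪→ {G,T}; cost 1
[col 0] FN: children F:{G}, N:{C} ∪→ {C,G}; cost 1
[col 0] FKN: children FN:{C,G}, K:{G} ∩→ {G}; cost 0
[col 0] FGKN: children FKN:{G}, G:{C} ∪→ {C,G}; cost 1
[col 0] DFGHKN: children DH:{G,T}, FGKN:{C,G} ∩→ {G}; cost 0
[col 0] DFGHKNS: children DFGHKN:{G}, S:{A} ∪→ {A,G}; cost 1
[col 1] DH: children D:{G}, H:{G} ∩→ {G}; cost 0
[col 1] FN: children F:{T}, N:{A} ∪→ {A,T}; cost 1
[col 1] FKN: children FN:{A,T}, K:{C} ∪→ {A,C,T}; cost 1
[col 1] FGKN: children FKN:{A,C,T}, G:{C} ∩→ {C}; cost 0
[col 1] DFGHKN: children DH:{G}, FGKN:{C} ∪→ {C,G}; cost 1
[col 1] DFGHKNS: children DFGHKN:{C,G}, S:{C} ∩→ {C}; cost 0
[col 2] DH: children D:{G}, H:{A} ∪→ {A,G}; cost 1
[col 2] FN: children F:{A}, N:{T} ∪→ {A,T}; cost 1
[col 2] FKN: children FN:{A,T}, K:{A} ∩→ {A}; cost 0
[col 2] FGKN: children FKN:{A}, G:{A} ∩→ {A}; cost 0
[col 2] DFGHKN: children DH:{A,G}, FGKN:{A} ∩→ {A}; cost 0
[col 2] DFGHKNS: children DFGHKN:{A}, S:{T} ∪→ {A,T}; cost 1
[col 3] DH: children D:{C}, H:{A} ∪→ {A,C}; cost 1
[col 3] FN: children F:{A}, N:{C} ∪→ {A,C}; cost 1
[col 3] FKN: children FN:{A,C}, K:{A} ∩→ {A}; cost 0
[col 3] FGKN: children FKN:{A}, G:{C} ∪→ {A,C}; cost 1
[col 3] DFGHKN: children DH:{A,C}, FGKN:{A,C} ∩→ {A,C}; cost 0
[col 3] DFGHKNS: children DFGHKN:{A,C}, S:{C} ∩→ {C}; cost 0
[col 4] DH: children D:{C}, H:{T} ∪→ {C,T}; cost 1
[col 4] FN: children F:{C}, N:{T} ∪→ {C,T}; cost 1
[col 4] FKN: children FN:{C,T}, K:{A} ∪→ {A,C,T}; cost 1
[col 4] FGKN: children FKN:{A,C,T}, G:{T} ∩→ {T}; cost 0
[col 4] DFGHKN: children DH:{C,T}, FGKN:{T} ∩→ {T}; cost 0
[col 4] DFGHKNS: children DFGHKN:{T}, S:{G} ∪→ {G,T}; cost 1
[col 5] DH: children D:{A}, H:{C} ∪→ {A,C}; cost 1
[col 5] FN: children F:{C}, N:{A} ∪→ {A,C}; cost 1
[col 5] FKN: children FN:{A,C}, K:{C} ∩→ {C}; cost 0
[col 5] FGKN: children FKN:{C}, G:{T} ∪→ {C,T}; cost 1
[col 5] DFGHKN: children DH:{A,C}, FGKN:{C,T} ∩→ {C}; cost 0
[col 5] DFGHKNS: children DFGHKN:{C}, S:{C} ∩→ {C}; cost 0
[col 6] DH: children D:{G}, H:{C} ∪→ {C,G}; cost 1
[col 6] FN: children F:{C}, N:{T} ∪→ {C,T}; cost 1
[col 6] FKN: children FN:{C,T}, K:{G} ∪→ {C,G,T}; cost 1
[col 6] FGKN: children FKN:{C,G,T}, G:{G} ∩→ {G}; cost 0
[col 6] DFGHKN: children DH:{C,G}, FGKN:{G} ∩→ {G}; cost 0
[col 6] DFGHKNS: children DFGHKN:{G}, S:{C} ∪→ {C,G}; cost 1
per-site changes: [4, 3, 3, 3, 4, 3, 4]; total = 24

3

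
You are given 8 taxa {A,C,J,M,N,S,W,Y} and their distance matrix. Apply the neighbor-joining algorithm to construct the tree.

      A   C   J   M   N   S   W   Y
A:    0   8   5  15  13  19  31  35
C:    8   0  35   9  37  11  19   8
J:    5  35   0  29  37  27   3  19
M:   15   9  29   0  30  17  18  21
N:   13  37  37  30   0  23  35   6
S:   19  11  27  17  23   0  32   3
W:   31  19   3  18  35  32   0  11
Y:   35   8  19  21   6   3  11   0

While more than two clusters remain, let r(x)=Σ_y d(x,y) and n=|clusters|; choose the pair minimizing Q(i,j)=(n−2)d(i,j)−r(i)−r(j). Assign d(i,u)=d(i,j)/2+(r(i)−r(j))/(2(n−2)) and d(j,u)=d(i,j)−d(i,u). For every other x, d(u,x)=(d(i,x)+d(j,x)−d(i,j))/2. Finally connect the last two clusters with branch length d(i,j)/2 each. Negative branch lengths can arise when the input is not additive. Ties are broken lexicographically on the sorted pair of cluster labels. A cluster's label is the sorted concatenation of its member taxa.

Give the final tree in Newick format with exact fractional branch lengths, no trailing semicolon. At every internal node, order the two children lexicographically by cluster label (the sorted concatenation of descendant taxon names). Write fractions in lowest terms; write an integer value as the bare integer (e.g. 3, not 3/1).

1. join J+W (d=3, Q=-286) ⇒ JW; edges |J|=2, |W|=1
  updated: d(A,JW)=33/2, d(C,JW)=51/2, d(JW,M)=22, d(JW,N)=69/2, d(JW,S)=28, d(JW,Y)=27/2
2. join N+Y (d=6, Q=-200) ⇒ NY; edges |N|=87/10, |Y|=-27/10
  updated: d(A,NY)=21, d(C,NY)=39/2, d(JW,NY)=21, d(M,NY)=45/2, d(NY,S)=10
3. join NY+S (d=10, Q=-139) ⇒ NSY; edges |NY|=49/8, |S|=31/8
  updated: d(A,NSY)=15, d(C,NSY)=41/4, d(JW,NSY)=39/2, d(M,NSY)=59/4
4. join A+JW (d=33/2, Q=-177/2) ⇒ AJW; edges |A|=41/12, |JW|=157/12
  updated: d(AJW,C)=17/2, d(AJW,M)=41/4, d(AJW,NSY)=9
5. join AJW+NSY (d=9, Q=-175/4) ⇒ AJNSWY; edges |AJW|=47/16, |NSY|=97/16
  updated: d(AJNSWY,C)=39/8, d(AJNSWY,M)=8
6. join AJNSWY+C (d=39/8, Q=-175/8) ⇒ ACJNSWY; edges |AJNSWY|=31/16, |C|=47/16
  updated: d(ACJNSWY,M)=97/16
7. join ACJNSWY+M (d=97/16) ⇒ ACJMNSWY; edges |ACJNSWY|=97/32, |M|=97/32
final tree: ((((A:41/12,(J:2,W:1):157/12):47/16,((N:87/10,Y:-27/10):49/8,S:31/8):97/16):31/16,C:47/16):97/32,M:97/32)
total length: 887/16

((((A:41/12,(J:2,W:1):157/12):47/16,((N:87/10,Y:-27/10):49/8,S:31/8):97/16):31/16,C:47/16):97/32,M:97/32)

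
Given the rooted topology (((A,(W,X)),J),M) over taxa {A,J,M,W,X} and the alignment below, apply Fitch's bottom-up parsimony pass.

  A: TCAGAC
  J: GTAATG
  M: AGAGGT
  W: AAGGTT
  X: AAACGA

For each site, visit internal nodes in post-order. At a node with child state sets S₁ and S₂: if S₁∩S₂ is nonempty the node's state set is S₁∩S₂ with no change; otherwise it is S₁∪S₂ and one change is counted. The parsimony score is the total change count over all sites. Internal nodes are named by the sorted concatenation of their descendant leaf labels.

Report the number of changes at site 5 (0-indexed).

site 0, node WX: W={A} ∩ X={A} → {A} (+0)
site 0, node AWX: A={T} ∪ WX={A} → {A,T} (+1)
site 0, node AJWX: AWX={A,T} ∪ J={G} → {A,G,T} (+1)
site 0, node AJMWX: AJWX={A,G,T} ∩ M={A} → {A} (+0)
site 1, node WX: W={A} ∩ X={A} → {A} (+0)
site 1, node AWX: A={C} ∪ WX={A} → {A,C} (+1)
site 1, node AJWX: AWX={A,C} ∪ J={T} → {A,C,T} (+1)
site 1, node AJMWX: AJWX={A,C,T} ∪ M={G} → {A,C,G,T} (+1)
site 2, node WX: W={G} ∪ X={A} → {A,G} (+1)
site 2, node AWX: A={A} ∩ WX={A,G} → {A} (+0)
site 2, node AJWX: AWX={A} ∩ J={A} → {A} (+0)
site 2, node AJMWX: AJWX={A} ∩ M={A} → {A} (+0)
site 3, node WX: W={G} ∪ X={C} → {C,G} (+1)
site 3, node AWX: A={G} ∩ WX={C,G} → {G} (+0)
site 3, node AJWX: AWX={G} ∪ J={A} → {A,G} (+1)
site 3, node AJMWX: AJWX={A,G} ∩ M={G} → {G} (+0)
site 4, node WX: W={T} ∪ X={G} → {G,T} (+1)
site 4, node AWX: A={A} ∪ WX={G,T} → {A,G,T} (+1)
site 4, node AJWX: AWX={A,G,T} ∩ J={T} → {T} (+0)
site 4, node AJMWX: AJWX={T} ∪ M={G} → {G,T} (+1)
site 5, node WX: W={T} ∪ X={A} → {A,T} (+1)
site 5, node AWX: A={C} ∪ WX={A,T} → {A,C,T} (+1)
site 5, node AJWX: AWX={A,C,T} ∪ J={G} → {A,C,G,T} (+1)
site 5, node AJMWX: AJWX={A,C,G,T} ∩ M={T} → {T} (+0)
per-site changes: [2, 3, 1, 2, 3, 3]; total = 14

3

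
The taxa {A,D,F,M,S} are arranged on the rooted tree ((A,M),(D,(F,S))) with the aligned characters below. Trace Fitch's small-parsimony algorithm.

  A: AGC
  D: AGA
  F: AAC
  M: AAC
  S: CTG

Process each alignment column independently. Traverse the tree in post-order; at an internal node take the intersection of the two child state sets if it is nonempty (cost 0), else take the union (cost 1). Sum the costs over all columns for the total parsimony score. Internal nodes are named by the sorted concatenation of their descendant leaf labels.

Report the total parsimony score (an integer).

6

site 0, node AM: A={A} ∩ M={A} → {A} (+0)
site 0, node FS: F={A} ∪ S={C} → {A,C} (+1)
site 0, node DFS: D={A} ∩ FS={A,C} → {A} (+0)
site 0, node ADFMS: AM={A} ∩ DFS={A} → {A} (+0)
site 1, node AM: A={G} ∪ M={A} → {A,G} (+1)
site 1, node FS: F={A} ∪ S={T} → {A,T} (+1)
site 1, node DFS: D={G} ∪ FS={A,T} → {A,G,T} (+1)
site 1, node ADFMS: AM={A,G} ∩ DFS={A,G,T} → {A,G} (+0)
site 2, node AM: A={C} ∩ M={C} → {C} (+0)
site 2, node FS: F={C} ∪ S={G} → {C,G} (+1)
site 2, node DFS: D={A} ∪ FS={C,G} → {A,C,G} (+1)
site 2, node ADFMS: AM={C} ∩ DFS={A,C,G} → {C} (+0)
per-site changes: [1, 3, 2]; total = 6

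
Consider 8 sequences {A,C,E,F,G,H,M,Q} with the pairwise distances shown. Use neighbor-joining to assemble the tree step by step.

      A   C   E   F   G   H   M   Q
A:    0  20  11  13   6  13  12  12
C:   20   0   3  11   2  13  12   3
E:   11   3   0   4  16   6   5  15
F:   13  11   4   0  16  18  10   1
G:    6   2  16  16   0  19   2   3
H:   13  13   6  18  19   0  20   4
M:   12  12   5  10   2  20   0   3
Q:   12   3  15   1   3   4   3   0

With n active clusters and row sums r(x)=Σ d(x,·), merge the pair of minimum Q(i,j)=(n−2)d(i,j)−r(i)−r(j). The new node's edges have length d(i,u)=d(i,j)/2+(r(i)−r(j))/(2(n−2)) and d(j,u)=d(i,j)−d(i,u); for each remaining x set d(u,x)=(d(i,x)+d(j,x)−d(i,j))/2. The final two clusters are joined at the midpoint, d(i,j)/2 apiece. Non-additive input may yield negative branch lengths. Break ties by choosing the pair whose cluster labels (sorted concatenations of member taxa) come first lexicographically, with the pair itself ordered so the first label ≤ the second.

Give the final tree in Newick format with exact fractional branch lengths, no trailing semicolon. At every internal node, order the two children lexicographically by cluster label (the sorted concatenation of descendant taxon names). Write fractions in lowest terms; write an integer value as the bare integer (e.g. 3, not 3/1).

((((A:19/3,(E:1/4,H:23/4):8/3):73/32,(F:3,Q:-2):83/32):25/32,(C:39/20,G:1/20):99/32):93/64,M:93/64)

1. join E+H (d=6, Q=-117) ⇒ EH; edges |E|=1/4, |H|=23/4
  updated: d(A,EH)=9, d(C,EH)=5, d(EH,F)=8, d(EH,G)=29/2, d(EH,M)=19/2, d(EH,Q)=13/2
2. join C+G (d=2, Q=-173/2) ⇒ CG; edges |C|=39/20, |G|=1/20
  updated: d(A,CG)=12, d(CG,EH)=35/4, d(CG,F)=25/2, d(CG,M)=6, d(CG,Q)=2
3. join F+Q (d=1, Q=-65) ⇒ FQ; edges |F|=3, |Q|=-2
  updated: d(A,FQ)=12, d(CG,FQ)=27/4, d(EH,FQ)=27/4, d(FQ,M)=6
4. join A+EH (d=9, Q=-52) ⇒ AEH; edges |A|=19/3, |EH|=8/3
  updated: d(AEH,CG)=47/8, d(AEH,FQ)=39/8, d(AEH,M)=25/4
5. join AEH+FQ (d=39/8, Q=-199/8) ⇒ AEFHQ; edges |AEH|=73/32, |FQ|=83/32
  updated: d(AEFHQ,CG)=31/8, d(AEFHQ,M)=59/16
6. join AEFHQ+CG (d=31/8, Q=-217/16) ⇒ ACEFGHQ; edges |AEFHQ|=25/32, |CG|=99/32
  updated: d(ACEFGHQ,M)=93/32
7. join ACEFGHQ+M (d=93/32) ⇒ ACEFGHMQ; edges |ACEFGHQ|=93/64, |M|=93/64
final tree: ((((A:19/3,(E:1/4,H:23/4):8/3):73/32,(F:3,Q:-2):83/32):25/32,(C:39/20,G:1/20):99/32):93/64,M:93/64)
total length: 949/32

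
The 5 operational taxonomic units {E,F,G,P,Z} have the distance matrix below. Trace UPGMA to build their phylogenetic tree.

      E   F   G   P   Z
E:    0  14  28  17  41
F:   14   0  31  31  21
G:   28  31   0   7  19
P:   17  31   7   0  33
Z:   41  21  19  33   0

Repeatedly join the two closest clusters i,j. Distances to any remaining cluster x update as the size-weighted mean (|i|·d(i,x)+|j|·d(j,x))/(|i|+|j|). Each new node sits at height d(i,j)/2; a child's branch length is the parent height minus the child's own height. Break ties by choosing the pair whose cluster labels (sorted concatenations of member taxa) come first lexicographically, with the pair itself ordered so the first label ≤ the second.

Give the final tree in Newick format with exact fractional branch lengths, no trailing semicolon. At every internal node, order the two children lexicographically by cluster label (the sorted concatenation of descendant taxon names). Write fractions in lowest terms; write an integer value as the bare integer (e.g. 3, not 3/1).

step 1: merge (G,P) at d=7; branch lengths G→7/2, P→7/2; new cluster GP
  updated: d(E,GP)=45/2, d(F,GP)=31, d(GP,Z)=26
step 2: merge (E,F) at d=14; branch lengths E→7, F→7; new cluster EF
  updated: d(EF,GP)=107/4, d(EF,Z)=31
step 3: merge (GP,Z) at d=26; branch lengths GP→19/2, Z→13; new cluster GPZ
  updated: d(EF,GPZ)=169/6
step 4: merge (EF,GPZ) at d=169/6; branch lengths EF→85/12, GPZ→13/12; new cluster EFGPZ
final tree: ((E:7,F:7):85/12,((G:7/2,P:7/2):19/2,Z:13):13/12)
total length: 155/3

((E:7,F:7):85/12,((G:7/2,P:7/2):19/2,Z:13):13/12)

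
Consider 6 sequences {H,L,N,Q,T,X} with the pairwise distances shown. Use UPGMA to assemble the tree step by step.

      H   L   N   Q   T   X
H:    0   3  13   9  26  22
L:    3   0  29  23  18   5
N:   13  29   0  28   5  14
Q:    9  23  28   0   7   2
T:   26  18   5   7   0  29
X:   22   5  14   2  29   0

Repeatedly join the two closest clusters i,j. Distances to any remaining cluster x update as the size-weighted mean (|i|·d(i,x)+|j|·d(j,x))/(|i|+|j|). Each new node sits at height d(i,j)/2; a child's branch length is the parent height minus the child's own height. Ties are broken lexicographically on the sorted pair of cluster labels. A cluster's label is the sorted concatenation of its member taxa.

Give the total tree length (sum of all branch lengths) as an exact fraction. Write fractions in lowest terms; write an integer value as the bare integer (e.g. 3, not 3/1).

263/8

1. join Q+X (d=2) ⇒ QX; edges |Q|=1, |X|=1
  updated: d(H,QX)=31/2, d(L,QX)=14, d(N,QX)=21, d(QX,T)=18
2. join H+L (d=3) ⇒ HL; edges |H|=3/2, |L|=3/2
  updated: d(HL,N)=21, d(HL,QX)=59/4, d(HL,T)=22
3. join N+T (d=5) ⇒ NT; edges |N|=5/2, |T|=5/2
  updated: d(HL,NT)=43/2, d(NT,QX)=39/2
4. join HL+QX (d=59/4) ⇒ HLQX; edges |HL|=47/8, |QX|=51/8
  updated: d(HLQX,NT)=41/2
5. join HLQX+NT (d=41/2) ⇒ HLNQTX; edges |HLQX|=23/8, |NT|=31/4
final tree: (((H:3/2,L:3/2):47/8,(Q:1,X:1):51/8):23/8,(N:5/2,T:5/2):31/4)
total length: 263/8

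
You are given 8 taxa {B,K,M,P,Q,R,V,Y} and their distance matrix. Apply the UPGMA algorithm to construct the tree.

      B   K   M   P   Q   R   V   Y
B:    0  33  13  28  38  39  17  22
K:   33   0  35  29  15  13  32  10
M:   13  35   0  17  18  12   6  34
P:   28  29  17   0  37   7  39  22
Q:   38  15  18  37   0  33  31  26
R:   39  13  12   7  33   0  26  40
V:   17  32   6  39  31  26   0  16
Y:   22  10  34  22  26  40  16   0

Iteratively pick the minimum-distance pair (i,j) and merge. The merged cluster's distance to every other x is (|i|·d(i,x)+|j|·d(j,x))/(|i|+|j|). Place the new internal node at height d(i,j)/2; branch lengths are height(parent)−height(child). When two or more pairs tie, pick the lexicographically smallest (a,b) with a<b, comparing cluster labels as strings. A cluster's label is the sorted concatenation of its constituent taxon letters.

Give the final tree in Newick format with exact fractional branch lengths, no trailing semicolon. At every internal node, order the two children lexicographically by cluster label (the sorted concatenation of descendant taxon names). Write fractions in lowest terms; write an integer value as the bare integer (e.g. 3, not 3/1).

1. join M+V (d=6) ⇒ MV; edges |M|=3, |V|=3
  updated: d(B,MV)=15, d(K,MV)=67/2, d(MV,P)=28, d(MV,Q)=49/2, d(MV,R)=19, d(MV,Y)=25
2. join P+R (d=7) ⇒ PR; edges |P|=7/2, |R|=7/2
  updated: d(B,PR)=67/2, d(K,PR)=21, d(MV,PR)=47/2, d(PR,Q)=35, d(PR,Y)=31
3. join K+Y (d=10) ⇒ KY; edges |K|=5, |Y|=5
  updated: d(B,KY)=55/2, d(KY,MV)=117/4, d(KY,PR)=26, d(KY,Q)=41/2
4. join B+MV (d=15) ⇒ BMV; edges |B|=15/2, |MV|=9/2
  updated: d(BMV,KY)=86/3, d(BMV,PR)=161/6, d(BMV,Q)=29
5. join KY+Q (d=41/2) ⇒ KQY; edges |KY|=21/4, |Q|=41/4
  updated: d(BMV,KQY)=259/9, d(KQY,PR)=29
6. join BMV+PR (d=161/6) ⇒ BMPRV; edges |BMV|=71/12, |PR|=119/12
  updated: d(BMPRV,KQY)=433/15
7. join BMPRV+KQY (d=433/15) ⇒ BKMPQRVY; edges |BMPRV|=61/60, |KQY|=251/60
final tree: (((B:15/2,(M:3,V:3):9/2):71/12,(P:7/2,R:7/2):119/12):61/60,((K:5,Y:5):21/4,Q:41/4):251/60)
total length: 1073/15

(((B:15/2,(M:3,V:3):9/2):71/12,(P:7/2,R:7/2):119/12):61/60,((K:5,Y:5):21/4,Q:41/4):251/60)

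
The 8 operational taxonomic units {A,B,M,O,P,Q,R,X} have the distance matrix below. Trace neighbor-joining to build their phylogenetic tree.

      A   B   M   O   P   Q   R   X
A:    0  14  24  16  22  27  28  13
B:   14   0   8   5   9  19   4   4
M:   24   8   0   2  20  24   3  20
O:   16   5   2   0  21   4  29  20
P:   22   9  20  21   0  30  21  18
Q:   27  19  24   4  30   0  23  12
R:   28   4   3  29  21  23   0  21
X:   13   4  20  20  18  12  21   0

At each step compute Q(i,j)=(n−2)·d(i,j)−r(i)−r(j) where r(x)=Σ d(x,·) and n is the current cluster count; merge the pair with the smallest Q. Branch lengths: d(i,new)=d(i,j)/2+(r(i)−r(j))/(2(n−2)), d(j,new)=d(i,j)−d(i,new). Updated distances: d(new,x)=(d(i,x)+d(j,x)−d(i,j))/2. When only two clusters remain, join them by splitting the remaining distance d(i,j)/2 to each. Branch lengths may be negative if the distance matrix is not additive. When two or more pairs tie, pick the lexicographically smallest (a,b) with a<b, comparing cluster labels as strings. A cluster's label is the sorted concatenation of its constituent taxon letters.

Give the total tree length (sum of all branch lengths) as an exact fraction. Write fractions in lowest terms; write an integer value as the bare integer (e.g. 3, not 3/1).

iteration 1: select M,R (d=3, Q=-212); attach at lengths (-5/6, 23/6); label the merged cluster MR
  updated: d(A,MR)=49/2, d(B,MR)=9/2, d(MR,O)=14, d(MR,P)=19, d(MR,Q)=22, d(MR,X)=19
iteration 2: select O,Q (d=4, Q=-174); attach at lengths (-7/5, 27/5); label the merged cluster OQ
  updated: d(A,OQ)=39/2, d(B,OQ)=10, d(MR,OQ)=16, d(OQ,P)=47/2, d(OQ,X)=14
iteration 3: select A,X (d=13, Q=-109); attach at lengths (77/8, 27/8); label the merged cluster AX
  updated: d(AX,B)=5/2, d(AX,MR)=61/4, d(AX,OQ)=41/4, d(AX,P)=27/2
iteration 4: select AX,OQ (d=41/4, Q=-141/2); attach at lengths (25/12, 49/6); label the merged cluster AOQX
  updated: d(AOQX,B)=9/8, d(AOQX,MR)=21/2, d(AOQX,P)=107/8
iteration 5: select AOQX,P (d=107/8, Q=-317/8); attach at lengths (83/32, 345/32); label the merged cluster AOPQX
  updated: d(AOPQX,B)=-13/8, d(AOPQX,MR)=129/16
iteration 6: select AOPQX,B (d=-13/8, Q=-175/16); attach at lengths (31/32, -83/32); label the merged cluster ABOPQX
  updated: d(ABOPQX,MR)=227/32
iteration 7: select ABOPQX,MR (d=227/32); attach at lengths (227/64, 227/64); label the merged cluster ABMOPQRX
final tree: (((((A:77/8,X:27/8):25/12,(O:-7/5,Q:27/5):49/6):83/32,P:345/32):31/32,B:-83/32):227/64,(M:-5/6,R:23/6):227/64)
total length: 1571/32

1571/32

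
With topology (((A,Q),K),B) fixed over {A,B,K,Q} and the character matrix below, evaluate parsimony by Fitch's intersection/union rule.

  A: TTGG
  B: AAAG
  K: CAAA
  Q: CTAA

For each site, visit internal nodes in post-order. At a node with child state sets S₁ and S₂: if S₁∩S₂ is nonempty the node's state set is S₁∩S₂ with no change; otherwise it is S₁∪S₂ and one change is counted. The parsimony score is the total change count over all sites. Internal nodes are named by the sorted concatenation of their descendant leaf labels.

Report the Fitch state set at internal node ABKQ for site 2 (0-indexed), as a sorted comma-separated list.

AQ@0: {T} ∪ {C} = {C,T} (union, +1)
AKQ@0: {C,T} ∩ {C} = {C} (intersection, +0)
ABKQ@0: {C} ∪ {A} = {A,C} (union, +1)
AQ@1: {T} ∩ {T} = {T} (intersection, +0)
AKQ@1: {T} ∪ {A} = {A,T} (union, +1)
ABKQ@1: {A,T} ∩ {A} = {A} (intersection, +0)
AQ@2: {G} ∪ {A} = {A,G} (union, +1)
AKQ@2: {A,G} ∩ {A} = {A} (intersection, +0)
ABKQ@2: {A} ∩ {A} = {A} (intersection, +0)
AQ@3: {G} ∪ {A} = {A,G} (union, +1)
AKQ@3: {A,G} ∩ {A} = {A} (intersection, +0)
ABKQ@3: {A} ∪ {G} = {A,G} (union, +1)
per-site changes: [2, 1, 1, 2]; total = 6

A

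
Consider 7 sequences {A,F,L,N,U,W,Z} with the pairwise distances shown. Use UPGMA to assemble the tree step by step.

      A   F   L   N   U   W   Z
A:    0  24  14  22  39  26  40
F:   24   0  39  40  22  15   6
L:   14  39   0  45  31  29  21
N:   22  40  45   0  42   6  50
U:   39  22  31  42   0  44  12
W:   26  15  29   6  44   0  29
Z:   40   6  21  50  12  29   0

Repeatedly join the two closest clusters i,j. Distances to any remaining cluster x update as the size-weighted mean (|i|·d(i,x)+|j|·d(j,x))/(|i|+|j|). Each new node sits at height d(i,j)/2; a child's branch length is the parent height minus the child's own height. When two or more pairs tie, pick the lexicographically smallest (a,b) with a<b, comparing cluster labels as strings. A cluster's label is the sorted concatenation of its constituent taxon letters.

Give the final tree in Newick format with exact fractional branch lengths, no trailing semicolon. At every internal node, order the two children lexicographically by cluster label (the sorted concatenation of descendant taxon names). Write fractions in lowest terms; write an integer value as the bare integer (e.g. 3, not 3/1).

(((A:7,L:7):33/4,(N:3,W:3):49/4):2,((F:3,Z:3):11/2,U:17/2):35/4)

step 1: merge (F,Z) at d=6; branch lengths F→3, Z→3; new cluster FZ
  updated: d(A,FZ)=32, d(FZ,L)=30, d(FZ,N)=45, d(FZ,U)=17, d(FZ,W)=22
step 2: merge (N,W) at d=6; branch lengths N→3, W→3; new cluster NW
  updated: d(A,NW)=24, d(FZ,NW)=67/2, d(L,NW)=37, d(NW,U)=43
step 3: merge (A,L) at d=14; branch lengths A→7, L→7; new cluster AL
  updated: d(AL,FZ)=31, d(AL,NW)=61/2, d(AL,U)=35
step 4: merge (FZ,U) at d=17; branch lengths FZ→11/2, U→17/2; new cluster FUZ
  updated: d(AL,FUZ)=97/3, d(FUZ,NW)=110/3
step 5: merge (AL,NW) at d=61/2; branch lengths AL→33/4, NW→49/4; new cluster ALNW
  updated: d(ALNW,FUZ)=69/2
step 6: merge (ALNW,FUZ) at d=69/2; branch lengths ALNW→2, FUZ→35/4; new cluster AFLNUWZ
final tree: (((A:7,L:7):33/4,(N:3,W:3):49/4):2,((F:3,Z:3):11/2,U:17/2):35/4)
total length: 285/4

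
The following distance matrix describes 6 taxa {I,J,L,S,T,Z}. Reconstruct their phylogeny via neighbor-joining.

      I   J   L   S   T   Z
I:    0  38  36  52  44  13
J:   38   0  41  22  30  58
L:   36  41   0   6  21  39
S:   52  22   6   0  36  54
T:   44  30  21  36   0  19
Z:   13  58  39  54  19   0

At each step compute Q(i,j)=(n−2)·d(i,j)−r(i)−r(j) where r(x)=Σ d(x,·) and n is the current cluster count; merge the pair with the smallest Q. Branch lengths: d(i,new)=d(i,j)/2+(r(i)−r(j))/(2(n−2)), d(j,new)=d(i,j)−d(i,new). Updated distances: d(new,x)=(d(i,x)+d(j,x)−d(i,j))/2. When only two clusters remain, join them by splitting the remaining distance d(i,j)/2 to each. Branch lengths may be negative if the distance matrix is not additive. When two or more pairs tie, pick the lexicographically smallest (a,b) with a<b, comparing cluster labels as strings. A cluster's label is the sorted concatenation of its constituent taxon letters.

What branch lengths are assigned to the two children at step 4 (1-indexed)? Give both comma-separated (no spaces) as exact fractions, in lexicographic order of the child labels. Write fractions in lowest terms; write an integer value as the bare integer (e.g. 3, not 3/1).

103/16,269/16

iteration 1: select I,Z (d=13, Q=-314); attach at lengths (13/2, 13/2); label the merged cluster IZ
  updated: d(IZ,J)=83/2, d(IZ,L)=31, d(IZ,S)=93/2, d(IZ,T)=25
iteration 2: select L,S (d=6, Q=-383/2); attach at lengths (13/12, 59/12); label the merged cluster LS
  updated: d(IZ,LS)=143/4, d(J,LS)=57/2, d(LS,T)=51/2
iteration 3: select IZ,T (d=25, Q=-531/4); attach at lengths (287/16, 113/16); label the merged cluster ITZ
  updated: d(ITZ,J)=93/4, d(ITZ,LS)=145/8
iteration 4: select ITZ,J (d=93/4, Q=-559/8); attach at lengths (103/16, 269/16); label the merged cluster IJTZ
  updated: d(IJTZ,LS)=187/16
iteration 5: select IJTZ,LS (d=187/16); attach at lengths (187/32, 187/32); label the merged cluster IJLSTZ
final tree: ((((I:13/2,Z:13/2):287/16,T:113/16):103/16,J:269/16):187/32,(L:13/12,S:59/12):187/32)
total length: 1263/16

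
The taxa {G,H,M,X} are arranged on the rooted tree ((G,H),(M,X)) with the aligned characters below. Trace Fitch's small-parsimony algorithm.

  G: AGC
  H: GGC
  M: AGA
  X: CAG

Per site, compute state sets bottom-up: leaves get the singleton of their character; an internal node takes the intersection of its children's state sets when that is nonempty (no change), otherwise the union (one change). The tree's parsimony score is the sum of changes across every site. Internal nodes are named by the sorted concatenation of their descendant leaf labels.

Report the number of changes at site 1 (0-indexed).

[col 0] GH: children G:{A}, H:{G} ∪→ {A,G}; cost 1
[col 0] MX: children M:{A}, X:{C} ∪→ {A,C}; cost 1
[col 0] GHMX: children GH:{A,G}, MX:{A,C} ∩→ {A}; cost 0
[col 1] GH: children G:{G}, H:{G} ∩→ {G}; cost 0
[col 1] MX: children M:{G}, X:{A} ∪→ {A,G}; cost 1
[col 1] GHMX: children GH:{G}, MX:{A,G} ∩→ {G}; cost 0
[col 2] GH: children G:{C}, H:{C} ∩→ {C}; cost 0
[col 2] MX: children M:{A}, X:{G} ∪→ {A,G}; cost 1
[col 2] GHMX: children GH:{C}, MX:{A,G} ∪→ {A,C,G}; cost 1
per-site changes: [2, 1, 2]; total = 5

1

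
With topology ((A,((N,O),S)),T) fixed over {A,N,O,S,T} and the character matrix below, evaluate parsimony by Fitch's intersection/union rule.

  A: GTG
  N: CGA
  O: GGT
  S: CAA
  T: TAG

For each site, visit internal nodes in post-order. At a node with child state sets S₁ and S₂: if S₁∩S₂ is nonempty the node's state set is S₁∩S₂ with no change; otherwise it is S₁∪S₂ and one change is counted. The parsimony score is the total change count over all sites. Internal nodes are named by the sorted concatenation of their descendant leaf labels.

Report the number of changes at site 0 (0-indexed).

[col 0] NO: children N:{C}, O:{G} ∪→ {C,G}; cost 1
[col 0] NOS: children NO:{C,G}, S:{C} ∩→ {C}; cost 0
[col 0] ANOS: children A:{G}, NOS:{C} ∪→ {C,G}; cost 1
[col 0] ANOST: children ANOS:{C,G}, T:{T} ∪→ {C,G,T}; cost 1
[col 1] NO: children N:{G}, O:{G} ∩→ {G}; cost 0
[col 1] NOS: children NO:{G}, S:{A} ∪→ {A,G}; cost 1
[col 1] ANOS: children A:{T}, NOS:{A,G} ∪→ {A,G,T}; cost 1
[col 1] ANOST: children ANOS:{A,G,T}, T:{A} ∩→ {A}; cost 0
[col 2] NO: children N:{A}, O:{T} ∪→ {A,T}; cost 1
[col 2] NOS: children NO:{A,T}, S:{A} ∩→ {A}; cost 0
[col 2] ANOS: children A:{G}, NOS:{A} ∪→ {A,G}; cost 1
[col 2] ANOST: children ANOS:{A,G}, T:{G} ∩→ {G}; cost 0
per-site changes: [3, 2, 2]; total = 7

3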